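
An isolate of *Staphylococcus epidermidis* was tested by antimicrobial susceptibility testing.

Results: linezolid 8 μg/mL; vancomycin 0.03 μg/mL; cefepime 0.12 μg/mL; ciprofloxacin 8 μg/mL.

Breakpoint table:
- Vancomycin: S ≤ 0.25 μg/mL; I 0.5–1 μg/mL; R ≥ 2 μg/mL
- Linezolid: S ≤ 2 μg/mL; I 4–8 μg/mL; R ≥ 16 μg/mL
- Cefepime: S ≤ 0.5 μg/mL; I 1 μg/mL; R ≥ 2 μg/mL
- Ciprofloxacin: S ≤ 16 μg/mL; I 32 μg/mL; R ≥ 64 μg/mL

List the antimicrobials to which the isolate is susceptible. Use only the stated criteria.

vancomycin, cefepime, ciprofloxacin

Linezolid: 8 μg/mL is in 4–8 μg/mL ⇒ Intermediate
Vancomycin: 0.03 μg/mL is ≤ 0.25 μg/mL → S
Cefepime: 0.12 μg/mL is ≤ 0.5 μg/mL — susceptible
Ciprofloxacin 8 μg/mL: ≤ 16 μg/mL — Susceptible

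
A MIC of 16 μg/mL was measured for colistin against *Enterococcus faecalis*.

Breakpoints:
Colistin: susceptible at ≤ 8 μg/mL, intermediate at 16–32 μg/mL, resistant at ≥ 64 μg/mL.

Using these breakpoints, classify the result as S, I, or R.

Intermediate

Colistin: 16 μg/mL is in 16–32 μg/mL → Intermediate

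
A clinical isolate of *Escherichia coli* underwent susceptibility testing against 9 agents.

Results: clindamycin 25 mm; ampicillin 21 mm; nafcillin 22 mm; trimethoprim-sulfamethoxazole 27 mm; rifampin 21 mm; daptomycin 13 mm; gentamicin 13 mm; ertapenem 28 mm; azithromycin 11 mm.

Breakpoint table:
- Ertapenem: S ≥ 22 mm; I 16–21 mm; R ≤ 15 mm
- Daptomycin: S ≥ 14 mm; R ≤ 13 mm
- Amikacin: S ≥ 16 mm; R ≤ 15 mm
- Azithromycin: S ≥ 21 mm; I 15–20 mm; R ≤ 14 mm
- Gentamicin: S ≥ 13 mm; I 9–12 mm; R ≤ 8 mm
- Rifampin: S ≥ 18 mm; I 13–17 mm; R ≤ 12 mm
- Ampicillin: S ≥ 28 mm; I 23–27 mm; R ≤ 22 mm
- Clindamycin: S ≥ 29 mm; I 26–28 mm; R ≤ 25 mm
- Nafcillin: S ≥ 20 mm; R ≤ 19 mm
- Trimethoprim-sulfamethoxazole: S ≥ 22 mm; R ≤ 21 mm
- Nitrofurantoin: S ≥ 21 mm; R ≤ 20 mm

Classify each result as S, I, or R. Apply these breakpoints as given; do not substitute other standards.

Clindamycin: 25 mm is ≤ 25 mm — Resistant
Ampicillin: 21 mm is ≤ 22 mm → resistant
Nafcillin: 22 mm is ≥ 20 mm — Susceptible
Trimethoprim-sulfamethoxazole (27 mm) ≥ 22 mm — Susceptible
Rifampin (21 mm) ≥ 18 mm → susceptible
Daptomycin (13 mm) ≤ 13 mm — R
Gentamicin 13 mm: ≥ 13 mm ⇒ S
Ertapenem 28 mm: ≥ 22 mm — susceptible
Azithromycin: 11 mm is ≤ 14 mm ⇒ resistant

R, R, S, S, S, R, S, S, R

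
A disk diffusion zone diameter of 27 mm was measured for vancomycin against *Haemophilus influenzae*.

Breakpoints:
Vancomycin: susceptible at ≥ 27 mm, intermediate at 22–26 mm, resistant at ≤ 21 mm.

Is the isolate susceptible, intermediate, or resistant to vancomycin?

Susceptible

Vancomycin (27 mm) ≥ 27 mm ⇒ S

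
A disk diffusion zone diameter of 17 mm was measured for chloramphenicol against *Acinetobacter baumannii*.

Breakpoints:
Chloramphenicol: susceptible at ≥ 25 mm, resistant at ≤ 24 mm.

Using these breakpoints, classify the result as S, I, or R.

Chloramphenicol: 17 mm is ≤ 24 mm → R

R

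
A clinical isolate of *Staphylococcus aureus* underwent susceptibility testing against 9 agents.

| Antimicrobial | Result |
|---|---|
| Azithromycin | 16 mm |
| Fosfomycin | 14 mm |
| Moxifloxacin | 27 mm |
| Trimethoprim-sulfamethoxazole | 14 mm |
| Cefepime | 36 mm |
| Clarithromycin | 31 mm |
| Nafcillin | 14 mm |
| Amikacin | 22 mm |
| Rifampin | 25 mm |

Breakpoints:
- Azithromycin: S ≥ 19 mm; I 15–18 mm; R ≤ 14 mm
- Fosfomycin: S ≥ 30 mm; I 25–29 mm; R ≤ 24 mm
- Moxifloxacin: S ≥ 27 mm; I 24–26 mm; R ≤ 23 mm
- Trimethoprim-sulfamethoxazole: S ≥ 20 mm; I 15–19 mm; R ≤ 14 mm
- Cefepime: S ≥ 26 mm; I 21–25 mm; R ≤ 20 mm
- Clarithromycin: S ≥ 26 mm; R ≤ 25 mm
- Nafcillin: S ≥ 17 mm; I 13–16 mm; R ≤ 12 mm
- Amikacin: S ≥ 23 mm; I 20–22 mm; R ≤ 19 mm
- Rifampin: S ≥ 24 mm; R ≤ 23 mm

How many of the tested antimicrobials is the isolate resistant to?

Azithromycin 16 mm: in 15–18 mm → intermediate
Fosfomycin: 14 mm is ≤ 24 mm — R
Moxifloxacin (27 mm) ≥ 27 mm ⇒ susceptible
Trimethoprim-sulfamethoxazole (14 mm) ≤ 14 mm ⇒ resistant
Cefepime 36 mm: ≥ 26 mm — susceptible
Clarithromycin 31 mm: ≥ 26 mm ⇒ susceptible
Nafcillin: 14 mm is in 13–16 mm ⇒ I
Amikacin (22 mm) in 20–22 mm → Intermediate
Rifampin 25 mm: ≥ 24 mm — Susceptible
Resistant: 2

2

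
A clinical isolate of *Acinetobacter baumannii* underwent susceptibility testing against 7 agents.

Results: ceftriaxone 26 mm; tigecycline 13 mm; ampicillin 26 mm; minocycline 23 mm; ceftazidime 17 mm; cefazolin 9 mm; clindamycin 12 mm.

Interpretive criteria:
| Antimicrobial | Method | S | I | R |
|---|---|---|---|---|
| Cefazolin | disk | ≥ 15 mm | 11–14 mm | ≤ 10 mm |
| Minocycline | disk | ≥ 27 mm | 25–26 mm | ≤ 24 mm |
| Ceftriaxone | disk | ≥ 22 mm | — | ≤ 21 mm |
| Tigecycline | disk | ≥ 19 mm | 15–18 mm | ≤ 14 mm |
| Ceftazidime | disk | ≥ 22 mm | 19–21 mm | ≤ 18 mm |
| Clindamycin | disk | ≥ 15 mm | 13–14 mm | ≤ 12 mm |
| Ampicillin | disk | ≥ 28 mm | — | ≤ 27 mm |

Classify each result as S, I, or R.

Ceftriaxone 26 mm: ≥ 22 mm — S
Tigecycline (13 mm) ≤ 14 mm → Resistant
Ampicillin (26 mm) ≤ 27 mm → Resistant
Minocycline: 23 mm is ≤ 24 mm — R
Ceftazidime: 17 mm is ≤ 18 mm → Resistant
Cefazolin: 9 mm is ≤ 10 mm → R
Clindamycin (12 mm) ≤ 12 mm → Resistant

S, R, R, R, R, R, R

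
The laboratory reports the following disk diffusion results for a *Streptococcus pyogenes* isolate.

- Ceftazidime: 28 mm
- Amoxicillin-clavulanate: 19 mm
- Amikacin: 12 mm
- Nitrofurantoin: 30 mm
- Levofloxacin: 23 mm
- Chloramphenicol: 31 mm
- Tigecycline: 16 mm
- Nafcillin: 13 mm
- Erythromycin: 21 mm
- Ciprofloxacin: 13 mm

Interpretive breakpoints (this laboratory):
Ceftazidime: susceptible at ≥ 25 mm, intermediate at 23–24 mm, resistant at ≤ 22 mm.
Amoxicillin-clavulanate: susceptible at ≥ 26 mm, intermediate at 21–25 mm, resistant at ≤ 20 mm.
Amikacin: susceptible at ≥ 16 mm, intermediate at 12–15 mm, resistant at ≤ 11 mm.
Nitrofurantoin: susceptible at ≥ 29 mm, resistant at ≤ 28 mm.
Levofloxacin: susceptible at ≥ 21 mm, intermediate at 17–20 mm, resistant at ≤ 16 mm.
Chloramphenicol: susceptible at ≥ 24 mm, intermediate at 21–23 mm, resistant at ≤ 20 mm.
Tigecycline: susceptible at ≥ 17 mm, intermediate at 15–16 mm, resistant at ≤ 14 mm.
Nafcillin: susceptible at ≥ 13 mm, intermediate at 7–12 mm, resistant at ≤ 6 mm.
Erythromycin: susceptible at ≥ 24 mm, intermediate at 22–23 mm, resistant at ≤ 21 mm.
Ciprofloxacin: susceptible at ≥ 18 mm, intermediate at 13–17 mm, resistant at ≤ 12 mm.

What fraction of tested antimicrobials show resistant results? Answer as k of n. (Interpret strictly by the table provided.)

2 of 10

Ceftazidime: 28 mm is ≥ 25 mm → S
Amoxicillin-clavulanate: 19 mm is ≤ 20 mm — resistant
Amikacin 12 mm: in 12–15 mm — I
Nitrofurantoin (30 mm) ≥ 29 mm ⇒ S
Levofloxacin: 23 mm is ≥ 21 mm ⇒ Susceptible
Chloramphenicol 31 mm: ≥ 24 mm → Susceptible
Tigecycline (16 mm) in 15–16 mm ⇒ I
Nafcillin (13 mm) ≥ 13 mm ⇒ S
Erythromycin 21 mm: ≤ 21 mm — Resistant
Ciprofloxacin: 13 mm is in 13–17 mm — intermediate
Resistant: 2/10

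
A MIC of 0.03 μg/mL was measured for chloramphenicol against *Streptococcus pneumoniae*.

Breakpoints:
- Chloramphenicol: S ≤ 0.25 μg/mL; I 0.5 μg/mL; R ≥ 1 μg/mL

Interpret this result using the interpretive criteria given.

S

Chloramphenicol 0.03 μg/mL: ≤ 0.25 μg/mL — Susceptible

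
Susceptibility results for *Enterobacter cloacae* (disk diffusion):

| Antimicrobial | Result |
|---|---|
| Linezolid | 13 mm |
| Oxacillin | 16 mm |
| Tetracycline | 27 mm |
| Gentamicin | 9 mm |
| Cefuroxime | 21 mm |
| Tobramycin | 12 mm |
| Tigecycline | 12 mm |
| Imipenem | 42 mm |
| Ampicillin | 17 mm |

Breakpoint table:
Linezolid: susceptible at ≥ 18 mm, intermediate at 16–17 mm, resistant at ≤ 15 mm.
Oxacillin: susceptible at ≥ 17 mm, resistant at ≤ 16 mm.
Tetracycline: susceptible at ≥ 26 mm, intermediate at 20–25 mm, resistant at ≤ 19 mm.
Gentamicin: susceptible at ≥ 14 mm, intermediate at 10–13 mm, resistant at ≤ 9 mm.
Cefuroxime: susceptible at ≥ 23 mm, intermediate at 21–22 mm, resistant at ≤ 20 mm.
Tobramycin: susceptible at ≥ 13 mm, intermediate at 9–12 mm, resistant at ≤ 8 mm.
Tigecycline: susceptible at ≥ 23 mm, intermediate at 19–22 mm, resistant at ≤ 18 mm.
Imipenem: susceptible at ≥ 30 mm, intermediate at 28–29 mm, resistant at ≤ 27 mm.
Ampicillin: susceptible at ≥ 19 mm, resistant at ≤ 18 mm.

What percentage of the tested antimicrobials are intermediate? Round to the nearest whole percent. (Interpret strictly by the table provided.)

22%

Linezolid: 13 mm is ≤ 15 mm → R
Oxacillin: 16 mm is ≤ 16 mm — Resistant
Tetracycline (27 mm) ≥ 26 mm → Susceptible
Gentamicin: 9 mm is ≤ 9 mm ⇒ R
Cefuroxime: 21 mm is in 21–22 mm — I
Tobramycin 12 mm: in 9–12 mm → I
Tigecycline 12 mm: ≤ 18 mm — R
Imipenem 42 mm: ≥ 30 mm ⇒ S
Ampicillin (17 mm) ≤ 18 mm ⇒ Resistant
Intermediate: 2/9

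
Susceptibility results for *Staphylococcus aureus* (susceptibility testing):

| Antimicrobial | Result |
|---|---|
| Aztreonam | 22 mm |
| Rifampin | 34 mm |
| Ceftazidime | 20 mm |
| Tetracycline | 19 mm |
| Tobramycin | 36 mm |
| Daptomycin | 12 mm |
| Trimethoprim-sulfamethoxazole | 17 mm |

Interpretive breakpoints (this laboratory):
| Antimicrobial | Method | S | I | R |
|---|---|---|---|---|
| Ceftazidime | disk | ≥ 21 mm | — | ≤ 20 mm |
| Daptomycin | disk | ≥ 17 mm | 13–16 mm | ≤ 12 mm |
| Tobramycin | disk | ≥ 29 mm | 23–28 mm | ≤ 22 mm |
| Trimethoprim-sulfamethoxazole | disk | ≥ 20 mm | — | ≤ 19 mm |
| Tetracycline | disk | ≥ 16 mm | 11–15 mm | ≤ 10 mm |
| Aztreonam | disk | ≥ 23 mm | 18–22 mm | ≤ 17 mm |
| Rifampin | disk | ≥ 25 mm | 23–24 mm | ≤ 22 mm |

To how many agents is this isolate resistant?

3

Aztreonam 22 mm: in 18–22 mm → intermediate
Rifampin: 34 mm is ≥ 25 mm ⇒ Susceptible
Ceftazidime: 20 mm is ≤ 20 mm — R
Tetracycline 19 mm: ≥ 16 mm → susceptible
Tobramycin (36 mm) ≥ 29 mm — Susceptible
Daptomycin: 12 mm is ≤ 12 mm → resistant
Trimethoprim-sulfamethoxazole 17 mm: ≤ 19 mm → Resistant
Resistant: 3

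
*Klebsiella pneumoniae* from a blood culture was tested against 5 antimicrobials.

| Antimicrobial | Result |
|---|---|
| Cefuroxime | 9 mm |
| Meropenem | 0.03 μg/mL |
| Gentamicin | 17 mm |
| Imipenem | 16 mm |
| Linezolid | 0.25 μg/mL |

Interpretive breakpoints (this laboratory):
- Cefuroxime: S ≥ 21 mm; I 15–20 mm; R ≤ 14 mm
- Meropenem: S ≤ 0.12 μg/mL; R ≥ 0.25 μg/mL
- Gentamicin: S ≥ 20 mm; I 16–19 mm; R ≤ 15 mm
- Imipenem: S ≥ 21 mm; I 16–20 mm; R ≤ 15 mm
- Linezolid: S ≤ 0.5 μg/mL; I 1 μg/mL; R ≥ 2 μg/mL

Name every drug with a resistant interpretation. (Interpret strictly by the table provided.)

cefuroxime

Cefuroxime: 9 mm is ≤ 14 mm ⇒ resistant
Meropenem: 0.03 μg/mL is ≤ 0.12 μg/mL — S
Gentamicin (17 mm) in 16–19 mm ⇒ intermediate
Imipenem 16 mm: in 16–20 mm ⇒ intermediate
Linezolid: 0.25 μg/mL is ≤ 0.5 μg/mL ⇒ S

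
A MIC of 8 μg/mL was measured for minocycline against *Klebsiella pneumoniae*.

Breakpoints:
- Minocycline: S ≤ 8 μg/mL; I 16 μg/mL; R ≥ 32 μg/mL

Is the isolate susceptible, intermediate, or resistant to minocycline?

S

Minocycline (8 μg/mL) ≤ 8 μg/mL → susceptible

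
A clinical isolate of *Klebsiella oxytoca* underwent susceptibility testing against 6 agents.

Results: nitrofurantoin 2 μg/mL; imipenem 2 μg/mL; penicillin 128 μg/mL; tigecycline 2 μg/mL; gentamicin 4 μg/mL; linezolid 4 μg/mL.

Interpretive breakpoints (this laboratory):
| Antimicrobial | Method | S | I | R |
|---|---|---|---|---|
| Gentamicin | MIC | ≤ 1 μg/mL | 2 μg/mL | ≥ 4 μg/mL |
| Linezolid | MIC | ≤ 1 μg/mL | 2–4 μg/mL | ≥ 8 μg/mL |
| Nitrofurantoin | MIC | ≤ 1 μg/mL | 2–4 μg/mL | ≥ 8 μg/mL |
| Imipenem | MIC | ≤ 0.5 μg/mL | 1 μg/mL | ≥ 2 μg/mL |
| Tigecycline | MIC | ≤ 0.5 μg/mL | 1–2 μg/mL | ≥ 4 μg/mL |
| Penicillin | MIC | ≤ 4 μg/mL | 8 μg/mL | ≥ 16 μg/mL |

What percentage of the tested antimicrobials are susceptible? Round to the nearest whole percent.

0%

Nitrofurantoin 2 μg/mL: in 2–4 μg/mL ⇒ Intermediate
Imipenem: 2 μg/mL is ≥ 2 μg/mL — resistant
Penicillin 128 μg/mL: ≥ 16 μg/mL ⇒ R
Tigecycline 2 μg/mL: in 1–2 μg/mL — intermediate
Gentamicin 4 μg/mL: ≥ 4 μg/mL → Resistant
Linezolid 4 μg/mL: in 2–4 μg/mL → Intermediate
Susceptible: 0/6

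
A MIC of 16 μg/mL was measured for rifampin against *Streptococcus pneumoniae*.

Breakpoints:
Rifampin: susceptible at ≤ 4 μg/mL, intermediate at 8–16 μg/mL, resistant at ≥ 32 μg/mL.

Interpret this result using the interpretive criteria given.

I

Rifampin: 16 μg/mL is in 8–16 μg/mL — Intermediate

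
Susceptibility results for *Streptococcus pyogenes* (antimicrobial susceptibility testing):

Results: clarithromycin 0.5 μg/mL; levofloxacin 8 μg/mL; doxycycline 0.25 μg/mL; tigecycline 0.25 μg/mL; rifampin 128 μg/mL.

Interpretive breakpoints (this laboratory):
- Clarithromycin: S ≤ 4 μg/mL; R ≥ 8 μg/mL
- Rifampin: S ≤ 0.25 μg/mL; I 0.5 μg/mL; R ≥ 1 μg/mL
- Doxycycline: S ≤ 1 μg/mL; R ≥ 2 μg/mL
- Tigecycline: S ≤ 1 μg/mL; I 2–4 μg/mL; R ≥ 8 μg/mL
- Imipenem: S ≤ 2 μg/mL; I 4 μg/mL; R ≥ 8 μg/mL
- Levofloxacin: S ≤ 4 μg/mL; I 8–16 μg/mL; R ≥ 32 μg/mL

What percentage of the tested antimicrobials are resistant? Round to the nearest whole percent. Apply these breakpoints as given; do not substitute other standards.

20%

Clarithromycin (0.5 μg/mL) ≤ 4 μg/mL → susceptible
Levofloxacin 8 μg/mL: in 8–16 μg/mL → Intermediate
Doxycycline 0.25 μg/mL: ≤ 1 μg/mL → susceptible
Tigecycline (0.25 μg/mL) ≤ 1 μg/mL → S
Rifampin: 128 μg/mL is ≥ 1 μg/mL ⇒ R
Resistant: 1/5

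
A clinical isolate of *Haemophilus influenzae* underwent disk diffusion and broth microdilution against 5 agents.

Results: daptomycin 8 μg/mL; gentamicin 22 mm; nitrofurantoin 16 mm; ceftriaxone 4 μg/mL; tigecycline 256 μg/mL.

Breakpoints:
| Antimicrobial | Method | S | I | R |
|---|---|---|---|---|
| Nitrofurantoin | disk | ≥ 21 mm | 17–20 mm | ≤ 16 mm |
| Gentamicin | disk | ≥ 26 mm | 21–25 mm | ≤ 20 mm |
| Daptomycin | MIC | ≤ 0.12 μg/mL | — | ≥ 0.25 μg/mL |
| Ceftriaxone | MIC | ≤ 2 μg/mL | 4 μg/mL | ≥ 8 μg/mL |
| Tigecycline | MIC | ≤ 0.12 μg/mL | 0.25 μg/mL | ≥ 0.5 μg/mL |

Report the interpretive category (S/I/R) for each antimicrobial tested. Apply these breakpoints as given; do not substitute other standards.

Daptomycin 8 μg/mL: ≥ 0.25 μg/mL ⇒ Resistant
Gentamicin: 22 mm is in 21–25 mm ⇒ Intermediate
Nitrofurantoin 16 mm: ≤ 16 mm — R
Ceftriaxone (4 μg/mL) = 4 μg/mL — Intermediate
Tigecycline: 256 μg/mL is ≥ 0.5 μg/mL → Resistant

R, I, R, I, R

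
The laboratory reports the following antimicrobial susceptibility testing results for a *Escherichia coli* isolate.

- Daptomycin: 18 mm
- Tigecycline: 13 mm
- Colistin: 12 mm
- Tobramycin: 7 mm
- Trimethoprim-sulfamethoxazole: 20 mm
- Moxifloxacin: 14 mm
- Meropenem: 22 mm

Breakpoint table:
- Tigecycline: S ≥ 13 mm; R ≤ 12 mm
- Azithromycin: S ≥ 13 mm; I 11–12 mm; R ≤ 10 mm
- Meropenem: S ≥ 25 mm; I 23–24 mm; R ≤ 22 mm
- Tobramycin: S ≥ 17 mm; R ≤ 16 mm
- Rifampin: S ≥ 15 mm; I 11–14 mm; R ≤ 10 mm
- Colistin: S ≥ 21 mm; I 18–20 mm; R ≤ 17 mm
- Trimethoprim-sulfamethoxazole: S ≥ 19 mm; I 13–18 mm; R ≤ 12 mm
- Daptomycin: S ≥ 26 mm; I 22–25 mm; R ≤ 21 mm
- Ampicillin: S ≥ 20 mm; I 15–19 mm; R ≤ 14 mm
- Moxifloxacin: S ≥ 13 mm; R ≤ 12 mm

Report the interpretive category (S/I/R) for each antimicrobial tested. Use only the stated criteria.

R, S, R, R, S, S, R

Daptomycin (18 mm) ≤ 21 mm ⇒ Resistant
Tigecycline (13 mm) ≥ 13 mm — S
Colistin 12 mm: ≤ 17 mm — Resistant
Tobramycin: 7 mm is ≤ 16 mm — R
Trimethoprim-sulfamethoxazole 20 mm: ≥ 19 mm ⇒ S
Moxifloxacin (14 mm) ≥ 13 mm → S
Meropenem 22 mm: ≤ 22 mm → Resistant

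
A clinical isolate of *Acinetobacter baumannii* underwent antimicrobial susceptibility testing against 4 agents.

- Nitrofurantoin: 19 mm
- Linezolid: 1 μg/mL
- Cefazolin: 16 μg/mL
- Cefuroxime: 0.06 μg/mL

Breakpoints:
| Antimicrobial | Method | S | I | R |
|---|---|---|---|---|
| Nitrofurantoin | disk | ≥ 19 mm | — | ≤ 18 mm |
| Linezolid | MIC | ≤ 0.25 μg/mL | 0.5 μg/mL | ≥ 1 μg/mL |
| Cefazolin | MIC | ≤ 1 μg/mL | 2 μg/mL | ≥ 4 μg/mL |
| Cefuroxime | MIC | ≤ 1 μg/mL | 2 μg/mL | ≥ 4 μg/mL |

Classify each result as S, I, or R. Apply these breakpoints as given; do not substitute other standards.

S, R, R, S

Nitrofurantoin 19 mm: ≥ 19 mm ⇒ S
Linezolid (1 μg/mL) ≥ 1 μg/mL — R
Cefazolin (16 μg/mL) ≥ 4 μg/mL → resistant
Cefuroxime 0.06 μg/mL: ≤ 1 μg/mL — susceptible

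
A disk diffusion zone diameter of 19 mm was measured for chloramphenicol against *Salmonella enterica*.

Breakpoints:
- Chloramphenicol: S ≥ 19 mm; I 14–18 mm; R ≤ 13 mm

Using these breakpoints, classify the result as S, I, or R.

Susceptible

Chloramphenicol: 19 mm is ≥ 19 mm → S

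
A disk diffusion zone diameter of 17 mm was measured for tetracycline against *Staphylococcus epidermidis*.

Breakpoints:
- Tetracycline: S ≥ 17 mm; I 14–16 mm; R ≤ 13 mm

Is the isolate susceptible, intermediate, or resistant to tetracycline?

S

Tetracycline 17 mm: ≥ 17 mm — susceptible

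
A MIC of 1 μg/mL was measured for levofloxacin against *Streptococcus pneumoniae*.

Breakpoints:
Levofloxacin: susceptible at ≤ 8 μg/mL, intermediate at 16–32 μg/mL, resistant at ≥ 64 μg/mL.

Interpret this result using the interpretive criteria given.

Levofloxacin (1 μg/mL) ≤ 8 μg/mL → S

Susceptible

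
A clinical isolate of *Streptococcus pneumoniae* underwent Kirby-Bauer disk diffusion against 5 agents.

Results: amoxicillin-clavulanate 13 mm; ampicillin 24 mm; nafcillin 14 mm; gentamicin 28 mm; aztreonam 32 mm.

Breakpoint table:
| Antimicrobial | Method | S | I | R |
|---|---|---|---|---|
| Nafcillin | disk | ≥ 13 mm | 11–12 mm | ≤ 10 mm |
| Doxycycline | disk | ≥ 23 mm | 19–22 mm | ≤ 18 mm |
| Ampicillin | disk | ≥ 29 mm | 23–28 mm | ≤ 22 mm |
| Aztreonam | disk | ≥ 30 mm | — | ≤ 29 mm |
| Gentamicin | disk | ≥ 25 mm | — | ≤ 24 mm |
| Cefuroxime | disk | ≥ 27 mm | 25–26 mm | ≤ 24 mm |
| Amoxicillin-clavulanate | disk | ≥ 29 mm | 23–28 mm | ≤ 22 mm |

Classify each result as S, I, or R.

R, I, S, S, S

Amoxicillin-clavulanate: 13 mm is ≤ 22 mm ⇒ Resistant
Ampicillin: 24 mm is in 23–28 mm → I
Nafcillin (14 mm) ≥ 13 mm — susceptible
Gentamicin: 28 mm is ≥ 25 mm ⇒ susceptible
Aztreonam 32 mm: ≥ 30 mm — Susceptible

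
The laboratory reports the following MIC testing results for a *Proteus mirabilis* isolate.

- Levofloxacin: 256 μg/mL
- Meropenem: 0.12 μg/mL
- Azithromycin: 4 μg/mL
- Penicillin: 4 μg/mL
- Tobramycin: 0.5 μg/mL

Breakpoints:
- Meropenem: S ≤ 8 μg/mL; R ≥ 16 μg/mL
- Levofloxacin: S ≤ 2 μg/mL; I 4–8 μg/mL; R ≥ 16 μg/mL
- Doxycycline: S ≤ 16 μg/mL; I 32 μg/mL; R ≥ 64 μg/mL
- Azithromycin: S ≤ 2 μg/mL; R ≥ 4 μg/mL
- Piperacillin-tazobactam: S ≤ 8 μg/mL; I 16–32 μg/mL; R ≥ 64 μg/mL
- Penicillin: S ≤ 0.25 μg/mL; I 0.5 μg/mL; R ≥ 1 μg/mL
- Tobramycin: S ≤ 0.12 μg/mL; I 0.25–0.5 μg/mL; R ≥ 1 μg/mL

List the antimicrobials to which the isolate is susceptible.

Levofloxacin 256 μg/mL: ≥ 16 μg/mL ⇒ resistant
Meropenem (0.12 μg/mL) ≤ 8 μg/mL — S
Azithromycin: 4 μg/mL is ≥ 4 μg/mL ⇒ Resistant
Penicillin 4 μg/mL: ≥ 1 μg/mL ⇒ R
Tobramycin 0.5 μg/mL: in 0.25–0.5 μg/mL — intermediate

meropenem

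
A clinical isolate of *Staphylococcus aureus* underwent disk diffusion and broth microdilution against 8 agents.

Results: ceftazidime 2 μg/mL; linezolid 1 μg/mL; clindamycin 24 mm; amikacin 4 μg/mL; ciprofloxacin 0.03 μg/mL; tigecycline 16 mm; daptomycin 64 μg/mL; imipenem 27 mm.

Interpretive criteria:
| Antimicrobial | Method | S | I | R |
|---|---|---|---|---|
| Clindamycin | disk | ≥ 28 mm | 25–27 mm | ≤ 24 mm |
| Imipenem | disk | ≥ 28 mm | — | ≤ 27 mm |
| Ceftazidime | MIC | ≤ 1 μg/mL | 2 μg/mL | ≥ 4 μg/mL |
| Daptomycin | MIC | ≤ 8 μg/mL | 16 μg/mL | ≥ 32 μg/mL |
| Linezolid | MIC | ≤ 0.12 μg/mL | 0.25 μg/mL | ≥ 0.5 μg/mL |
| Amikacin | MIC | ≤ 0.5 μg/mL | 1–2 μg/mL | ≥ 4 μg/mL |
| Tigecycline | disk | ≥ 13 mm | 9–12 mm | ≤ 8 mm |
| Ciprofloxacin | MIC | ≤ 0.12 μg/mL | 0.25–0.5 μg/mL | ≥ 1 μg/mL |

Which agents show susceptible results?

ciprofloxacin, tigecycline

Ceftazidime 2 μg/mL: = 2 μg/mL — intermediate
Linezolid: 1 μg/mL is ≥ 0.5 μg/mL → R
Clindamycin: 24 mm is ≤ 24 mm → Resistant
Amikacin 4 μg/mL: ≥ 4 μg/mL — Resistant
Ciprofloxacin 0.03 μg/mL: ≤ 0.12 μg/mL → Susceptible
Tigecycline 16 mm: ≥ 13 mm → Susceptible
Daptomycin: 64 μg/mL is ≥ 32 μg/mL → R
Imipenem (27 mm) ≤ 27 mm → R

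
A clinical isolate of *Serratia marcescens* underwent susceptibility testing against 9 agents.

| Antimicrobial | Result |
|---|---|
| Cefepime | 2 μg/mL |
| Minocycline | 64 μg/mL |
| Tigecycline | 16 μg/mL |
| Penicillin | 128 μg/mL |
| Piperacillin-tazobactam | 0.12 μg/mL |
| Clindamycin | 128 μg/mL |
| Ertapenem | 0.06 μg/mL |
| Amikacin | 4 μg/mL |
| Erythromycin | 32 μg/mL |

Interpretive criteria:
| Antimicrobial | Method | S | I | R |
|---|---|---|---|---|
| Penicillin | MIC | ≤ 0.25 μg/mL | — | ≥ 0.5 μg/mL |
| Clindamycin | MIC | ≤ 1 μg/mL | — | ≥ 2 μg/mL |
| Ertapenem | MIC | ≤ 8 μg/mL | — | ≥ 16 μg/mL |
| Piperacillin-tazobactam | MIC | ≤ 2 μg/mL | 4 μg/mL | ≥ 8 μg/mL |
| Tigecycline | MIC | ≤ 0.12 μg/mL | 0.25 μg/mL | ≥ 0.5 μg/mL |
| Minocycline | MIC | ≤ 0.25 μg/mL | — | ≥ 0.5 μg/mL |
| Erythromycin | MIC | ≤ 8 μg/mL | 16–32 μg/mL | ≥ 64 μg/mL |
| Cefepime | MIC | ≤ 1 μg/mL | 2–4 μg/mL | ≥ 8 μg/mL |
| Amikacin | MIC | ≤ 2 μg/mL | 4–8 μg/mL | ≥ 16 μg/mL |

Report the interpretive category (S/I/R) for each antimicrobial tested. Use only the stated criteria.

I, R, R, R, S, R, S, I, I

Cefepime: 2 μg/mL is in 2–4 μg/mL → I
Minocycline: 64 μg/mL is ≥ 0.5 μg/mL → R
Tigecycline: 16 μg/mL is ≥ 0.5 μg/mL → resistant
Penicillin: 128 μg/mL is ≥ 0.5 μg/mL ⇒ R
Piperacillin-tazobactam: 0.12 μg/mL is ≤ 2 μg/mL — S
Clindamycin (128 μg/mL) ≥ 2 μg/mL → R
Ertapenem: 0.06 μg/mL is ≤ 8 μg/mL — S
Amikacin (4 μg/mL) in 4–8 μg/mL — Intermediate
Erythromycin (32 μg/mL) in 16–32 μg/mL — I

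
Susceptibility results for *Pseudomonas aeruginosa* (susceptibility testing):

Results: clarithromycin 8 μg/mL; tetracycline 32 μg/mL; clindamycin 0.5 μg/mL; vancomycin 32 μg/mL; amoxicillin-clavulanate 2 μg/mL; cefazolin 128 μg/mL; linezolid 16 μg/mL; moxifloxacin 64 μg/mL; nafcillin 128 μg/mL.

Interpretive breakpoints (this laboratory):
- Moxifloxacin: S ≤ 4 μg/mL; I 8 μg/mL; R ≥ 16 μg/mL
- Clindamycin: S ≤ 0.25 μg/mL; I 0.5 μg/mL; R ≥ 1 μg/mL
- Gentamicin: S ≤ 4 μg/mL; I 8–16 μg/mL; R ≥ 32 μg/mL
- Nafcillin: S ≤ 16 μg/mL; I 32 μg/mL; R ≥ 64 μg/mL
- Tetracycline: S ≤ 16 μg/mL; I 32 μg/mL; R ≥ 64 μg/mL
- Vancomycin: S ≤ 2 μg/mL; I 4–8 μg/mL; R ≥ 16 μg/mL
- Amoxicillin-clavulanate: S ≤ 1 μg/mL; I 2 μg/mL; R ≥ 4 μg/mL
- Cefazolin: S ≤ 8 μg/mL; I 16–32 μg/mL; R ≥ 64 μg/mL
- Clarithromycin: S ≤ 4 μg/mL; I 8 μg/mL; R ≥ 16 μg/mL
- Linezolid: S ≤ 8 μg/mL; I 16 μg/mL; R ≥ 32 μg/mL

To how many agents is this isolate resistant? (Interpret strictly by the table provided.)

Clarithromycin (8 μg/mL) = 8 μg/mL — Intermediate
Tetracycline: 32 μg/mL is = 32 μg/mL → I
Clindamycin: 0.5 μg/mL is = 0.5 μg/mL ⇒ intermediate
Vancomycin 32 μg/mL: ≥ 16 μg/mL → R
Amoxicillin-clavulanate 2 μg/mL: = 2 μg/mL ⇒ I
Cefazolin (128 μg/mL) ≥ 64 μg/mL → resistant
Linezolid: 16 μg/mL is = 16 μg/mL ⇒ I
Moxifloxacin: 64 μg/mL is ≥ 16 μg/mL → Resistant
Nafcillin 128 μg/mL: ≥ 64 μg/mL → Resistant
Resistant: 4

4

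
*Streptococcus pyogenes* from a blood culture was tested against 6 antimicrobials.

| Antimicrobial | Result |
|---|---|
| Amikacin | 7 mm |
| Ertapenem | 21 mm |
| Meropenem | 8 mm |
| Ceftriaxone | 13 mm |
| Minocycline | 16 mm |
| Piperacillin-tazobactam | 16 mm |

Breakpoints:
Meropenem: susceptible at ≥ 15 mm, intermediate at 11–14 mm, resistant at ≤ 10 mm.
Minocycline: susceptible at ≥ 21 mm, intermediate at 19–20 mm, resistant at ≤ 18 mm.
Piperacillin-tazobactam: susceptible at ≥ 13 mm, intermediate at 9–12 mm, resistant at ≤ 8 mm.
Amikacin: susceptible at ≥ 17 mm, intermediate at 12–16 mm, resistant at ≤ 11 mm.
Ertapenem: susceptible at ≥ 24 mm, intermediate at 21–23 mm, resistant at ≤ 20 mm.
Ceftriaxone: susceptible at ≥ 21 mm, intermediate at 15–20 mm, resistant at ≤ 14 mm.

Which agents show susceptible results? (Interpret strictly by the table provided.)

piperacillin-tazobactam

Amikacin (7 mm) ≤ 11 mm → R
Ertapenem: 21 mm is in 21–23 mm ⇒ Intermediate
Meropenem (8 mm) ≤ 10 mm ⇒ R
Ceftriaxone 13 mm: ≤ 14 mm ⇒ Resistant
Minocycline 16 mm: ≤ 18 mm → R
Piperacillin-tazobactam 16 mm: ≥ 13 mm ⇒ Susceptible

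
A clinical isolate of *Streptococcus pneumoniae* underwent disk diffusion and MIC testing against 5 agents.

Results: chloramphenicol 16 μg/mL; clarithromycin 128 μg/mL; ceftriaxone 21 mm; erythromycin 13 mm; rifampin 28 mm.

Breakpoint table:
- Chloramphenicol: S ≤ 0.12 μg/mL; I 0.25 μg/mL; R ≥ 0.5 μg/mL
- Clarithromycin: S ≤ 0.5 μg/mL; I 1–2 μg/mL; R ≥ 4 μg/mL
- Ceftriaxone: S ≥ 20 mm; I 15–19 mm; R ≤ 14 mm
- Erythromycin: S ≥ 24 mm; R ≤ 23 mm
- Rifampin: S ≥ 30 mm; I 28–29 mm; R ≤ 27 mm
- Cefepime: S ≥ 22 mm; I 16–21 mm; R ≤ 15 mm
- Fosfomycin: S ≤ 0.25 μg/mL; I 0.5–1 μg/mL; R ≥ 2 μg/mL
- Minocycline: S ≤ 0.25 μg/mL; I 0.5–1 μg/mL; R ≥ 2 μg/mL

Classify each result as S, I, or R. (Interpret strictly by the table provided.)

Chloramphenicol 16 μg/mL: ≥ 0.5 μg/mL → Resistant
Clarithromycin: 128 μg/mL is ≥ 4 μg/mL — R
Ceftriaxone: 21 mm is ≥ 20 mm — susceptible
Erythromycin (13 mm) ≤ 23 mm — Resistant
Rifampin: 28 mm is in 28–29 mm → intermediate

R, R, S, R, I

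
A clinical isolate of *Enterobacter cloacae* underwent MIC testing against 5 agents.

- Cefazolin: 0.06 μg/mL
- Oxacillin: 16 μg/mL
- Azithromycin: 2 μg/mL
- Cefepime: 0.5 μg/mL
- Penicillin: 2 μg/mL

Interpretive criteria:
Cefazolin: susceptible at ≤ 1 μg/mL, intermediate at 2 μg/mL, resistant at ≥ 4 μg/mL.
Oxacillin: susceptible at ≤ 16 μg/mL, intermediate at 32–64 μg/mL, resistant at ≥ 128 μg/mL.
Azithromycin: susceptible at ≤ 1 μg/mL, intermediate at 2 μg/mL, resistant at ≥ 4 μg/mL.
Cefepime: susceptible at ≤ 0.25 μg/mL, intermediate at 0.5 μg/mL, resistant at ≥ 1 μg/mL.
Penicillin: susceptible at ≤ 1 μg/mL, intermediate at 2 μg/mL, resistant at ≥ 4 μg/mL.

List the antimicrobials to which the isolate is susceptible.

Cefazolin 0.06 μg/mL: ≤ 1 μg/mL → Susceptible
Oxacillin: 16 μg/mL is ≤ 16 μg/mL — S
Azithromycin: 2 μg/mL is = 2 μg/mL ⇒ Intermediate
Cefepime 0.5 μg/mL: = 0.5 μg/mL — I
Penicillin 2 μg/mL: = 2 μg/mL ⇒ intermediate

cefazolin, oxacillin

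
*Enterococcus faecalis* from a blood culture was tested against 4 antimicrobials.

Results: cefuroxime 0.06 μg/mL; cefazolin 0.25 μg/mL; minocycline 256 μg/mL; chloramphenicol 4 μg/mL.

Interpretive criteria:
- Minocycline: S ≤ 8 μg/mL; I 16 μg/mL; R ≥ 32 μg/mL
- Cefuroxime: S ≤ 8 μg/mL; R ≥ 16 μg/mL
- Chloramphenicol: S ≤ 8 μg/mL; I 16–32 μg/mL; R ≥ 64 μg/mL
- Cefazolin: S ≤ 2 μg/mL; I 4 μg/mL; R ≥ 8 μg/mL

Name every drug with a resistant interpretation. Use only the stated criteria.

minocycline

Cefuroxime 0.06 μg/mL: ≤ 8 μg/mL ⇒ S
Cefazolin 0.25 μg/mL: ≤ 2 μg/mL ⇒ Susceptible
Minocycline 256 μg/mL: ≥ 32 μg/mL → Resistant
Chloramphenicol: 4 μg/mL is ≤ 8 μg/mL → S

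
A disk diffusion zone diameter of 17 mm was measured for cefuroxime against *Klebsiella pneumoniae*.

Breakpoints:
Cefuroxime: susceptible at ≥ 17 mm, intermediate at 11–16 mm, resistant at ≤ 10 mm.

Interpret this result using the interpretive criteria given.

Cefuroxime (17 mm) ≥ 17 mm — susceptible

S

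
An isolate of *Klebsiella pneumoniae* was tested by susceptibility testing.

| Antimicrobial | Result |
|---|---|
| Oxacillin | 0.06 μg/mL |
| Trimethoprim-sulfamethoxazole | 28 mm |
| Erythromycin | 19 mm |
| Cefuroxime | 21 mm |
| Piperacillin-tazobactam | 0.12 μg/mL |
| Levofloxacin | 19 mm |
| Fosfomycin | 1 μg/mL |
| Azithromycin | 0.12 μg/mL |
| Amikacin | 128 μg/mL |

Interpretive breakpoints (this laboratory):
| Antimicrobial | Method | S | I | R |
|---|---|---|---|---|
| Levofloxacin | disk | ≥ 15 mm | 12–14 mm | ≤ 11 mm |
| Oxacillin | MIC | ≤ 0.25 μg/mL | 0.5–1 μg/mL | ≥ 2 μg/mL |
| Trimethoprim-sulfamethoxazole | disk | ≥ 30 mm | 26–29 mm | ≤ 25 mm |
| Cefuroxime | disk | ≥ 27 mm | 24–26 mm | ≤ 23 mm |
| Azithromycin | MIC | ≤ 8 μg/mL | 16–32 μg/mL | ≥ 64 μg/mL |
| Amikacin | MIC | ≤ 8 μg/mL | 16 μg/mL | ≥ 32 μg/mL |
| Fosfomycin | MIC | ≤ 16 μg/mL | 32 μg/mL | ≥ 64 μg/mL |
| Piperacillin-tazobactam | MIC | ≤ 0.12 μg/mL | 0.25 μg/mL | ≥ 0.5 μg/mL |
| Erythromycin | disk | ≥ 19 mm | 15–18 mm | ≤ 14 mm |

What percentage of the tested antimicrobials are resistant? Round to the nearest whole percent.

Oxacillin: 0.06 μg/mL is ≤ 0.25 μg/mL → Susceptible
Trimethoprim-sulfamethoxazole (28 mm) in 26–29 mm → I
Erythromycin (19 mm) ≥ 19 mm → susceptible
Cefuroxime 21 mm: ≤ 23 mm — R
Piperacillin-tazobactam (0.12 μg/mL) ≤ 0.12 μg/mL → Susceptible
Levofloxacin (19 mm) ≥ 15 mm → S
Fosfomycin 1 μg/mL: ≤ 16 μg/mL → Susceptible
Azithromycin 0.12 μg/mL: ≤ 8 μg/mL → susceptible
Amikacin: 128 μg/mL is ≥ 32 μg/mL — Resistant
Resistant: 2/9

22%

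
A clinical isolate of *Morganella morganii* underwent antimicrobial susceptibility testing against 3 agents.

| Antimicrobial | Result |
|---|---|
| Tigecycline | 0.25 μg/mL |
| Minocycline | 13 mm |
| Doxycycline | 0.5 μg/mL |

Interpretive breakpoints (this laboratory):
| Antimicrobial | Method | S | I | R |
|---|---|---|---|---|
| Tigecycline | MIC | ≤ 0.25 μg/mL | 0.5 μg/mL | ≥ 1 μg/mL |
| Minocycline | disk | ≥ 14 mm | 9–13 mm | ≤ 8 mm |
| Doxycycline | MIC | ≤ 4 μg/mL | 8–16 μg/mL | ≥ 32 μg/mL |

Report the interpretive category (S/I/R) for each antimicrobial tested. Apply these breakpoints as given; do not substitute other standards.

Tigecycline (0.25 μg/mL) ≤ 0.25 μg/mL ⇒ susceptible
Minocycline 13 mm: in 9–13 mm → I
Doxycycline (0.5 μg/mL) ≤ 4 μg/mL — Susceptible

S, I, S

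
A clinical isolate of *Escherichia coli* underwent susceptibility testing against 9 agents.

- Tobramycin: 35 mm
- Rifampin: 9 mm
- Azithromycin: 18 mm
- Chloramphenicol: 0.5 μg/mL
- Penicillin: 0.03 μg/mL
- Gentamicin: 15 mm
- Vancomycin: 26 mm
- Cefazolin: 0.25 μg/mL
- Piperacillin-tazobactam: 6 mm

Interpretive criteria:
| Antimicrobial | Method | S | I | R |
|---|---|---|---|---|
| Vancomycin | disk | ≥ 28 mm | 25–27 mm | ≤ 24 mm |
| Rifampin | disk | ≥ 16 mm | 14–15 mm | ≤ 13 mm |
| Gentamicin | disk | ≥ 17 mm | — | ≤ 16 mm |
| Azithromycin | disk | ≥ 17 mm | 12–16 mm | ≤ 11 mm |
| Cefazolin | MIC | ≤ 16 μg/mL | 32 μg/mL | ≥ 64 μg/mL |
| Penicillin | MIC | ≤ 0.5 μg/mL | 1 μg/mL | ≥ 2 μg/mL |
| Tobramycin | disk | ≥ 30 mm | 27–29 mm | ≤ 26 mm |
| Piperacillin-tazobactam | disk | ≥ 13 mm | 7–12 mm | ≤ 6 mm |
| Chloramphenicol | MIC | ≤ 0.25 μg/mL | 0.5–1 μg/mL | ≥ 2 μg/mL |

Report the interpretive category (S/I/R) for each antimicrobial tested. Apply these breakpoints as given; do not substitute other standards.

Tobramycin: 35 mm is ≥ 30 mm ⇒ susceptible
Rifampin 9 mm: ≤ 13 mm — R
Azithromycin 18 mm: ≥ 17 mm — S
Chloramphenicol 0.5 μg/mL: in 0.5–1 μg/mL → Intermediate
Penicillin (0.03 μg/mL) ≤ 0.5 μg/mL → S
Gentamicin 15 mm: ≤ 16 mm — R
Vancomycin (26 mm) in 25–27 mm — Intermediate
Cefazolin (0.25 μg/mL) ≤ 16 μg/mL — S
Piperacillin-tazobactam: 6 mm is ≤ 6 mm — R

S, R, S, I, S, R, I, S, R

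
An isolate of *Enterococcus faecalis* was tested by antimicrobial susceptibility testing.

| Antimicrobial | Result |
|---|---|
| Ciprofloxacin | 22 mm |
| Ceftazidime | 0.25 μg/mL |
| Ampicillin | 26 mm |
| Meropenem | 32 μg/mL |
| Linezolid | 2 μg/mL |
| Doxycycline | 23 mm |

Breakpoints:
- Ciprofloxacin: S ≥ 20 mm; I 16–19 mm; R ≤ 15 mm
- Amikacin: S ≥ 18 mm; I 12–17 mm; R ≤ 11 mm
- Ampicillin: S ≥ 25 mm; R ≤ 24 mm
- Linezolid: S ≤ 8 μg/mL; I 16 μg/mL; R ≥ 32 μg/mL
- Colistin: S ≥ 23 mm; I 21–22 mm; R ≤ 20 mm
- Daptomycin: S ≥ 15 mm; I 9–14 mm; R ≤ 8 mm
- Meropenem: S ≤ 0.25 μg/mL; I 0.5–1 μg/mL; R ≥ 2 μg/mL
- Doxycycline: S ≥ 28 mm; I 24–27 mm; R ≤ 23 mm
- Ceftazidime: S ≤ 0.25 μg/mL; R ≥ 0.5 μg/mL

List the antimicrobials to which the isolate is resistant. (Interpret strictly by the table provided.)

meropenem, doxycycline

Ciprofloxacin: 22 mm is ≥ 20 mm ⇒ S
Ceftazidime: 0.25 μg/mL is ≤ 0.25 μg/mL — Susceptible
Ampicillin 26 mm: ≥ 25 mm ⇒ Susceptible
Meropenem 32 μg/mL: ≥ 2 μg/mL — R
Linezolid (2 μg/mL) ≤ 8 μg/mL → S
Doxycycline 23 mm: ≤ 23 mm → Resistant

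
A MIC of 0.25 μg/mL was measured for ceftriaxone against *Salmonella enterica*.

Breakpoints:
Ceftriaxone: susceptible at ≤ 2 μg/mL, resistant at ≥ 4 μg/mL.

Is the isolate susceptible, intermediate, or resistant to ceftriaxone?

Ceftriaxone 0.25 μg/mL: ≤ 2 μg/mL — Susceptible

S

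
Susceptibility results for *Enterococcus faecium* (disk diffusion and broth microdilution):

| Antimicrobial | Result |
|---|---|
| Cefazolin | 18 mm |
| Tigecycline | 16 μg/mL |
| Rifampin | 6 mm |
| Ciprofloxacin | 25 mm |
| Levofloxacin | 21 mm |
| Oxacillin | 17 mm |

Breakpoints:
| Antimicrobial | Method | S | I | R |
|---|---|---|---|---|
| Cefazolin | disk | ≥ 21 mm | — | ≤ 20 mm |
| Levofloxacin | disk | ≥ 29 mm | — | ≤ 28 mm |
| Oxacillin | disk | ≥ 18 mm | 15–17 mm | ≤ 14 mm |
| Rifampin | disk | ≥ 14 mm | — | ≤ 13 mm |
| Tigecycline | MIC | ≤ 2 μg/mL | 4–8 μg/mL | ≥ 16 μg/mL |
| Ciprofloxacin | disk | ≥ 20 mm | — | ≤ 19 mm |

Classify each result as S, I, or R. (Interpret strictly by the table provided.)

R, R, R, S, R, I

Cefazolin (18 mm) ≤ 20 mm ⇒ Resistant
Tigecycline 16 μg/mL: ≥ 16 μg/mL ⇒ Resistant
Rifampin (6 mm) ≤ 13 mm → Resistant
Ciprofloxacin 25 mm: ≥ 20 mm ⇒ susceptible
Levofloxacin (21 mm) ≤ 28 mm — R
Oxacillin (17 mm) in 15–17 mm ⇒ I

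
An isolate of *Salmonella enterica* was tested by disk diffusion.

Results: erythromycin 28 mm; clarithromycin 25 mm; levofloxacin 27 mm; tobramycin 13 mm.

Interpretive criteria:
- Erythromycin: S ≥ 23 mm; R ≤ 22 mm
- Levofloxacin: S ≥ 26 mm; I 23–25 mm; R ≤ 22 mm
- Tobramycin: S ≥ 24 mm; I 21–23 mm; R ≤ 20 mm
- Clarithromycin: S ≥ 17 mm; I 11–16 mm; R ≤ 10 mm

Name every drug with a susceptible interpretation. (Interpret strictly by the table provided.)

erythromycin, clarithromycin, levofloxacin

Erythromycin: 28 mm is ≥ 23 mm → Susceptible
Clarithromycin: 25 mm is ≥ 17 mm ⇒ susceptible
Levofloxacin: 27 mm is ≥ 26 mm → S
Tobramycin: 13 mm is ≤ 20 mm — Resistant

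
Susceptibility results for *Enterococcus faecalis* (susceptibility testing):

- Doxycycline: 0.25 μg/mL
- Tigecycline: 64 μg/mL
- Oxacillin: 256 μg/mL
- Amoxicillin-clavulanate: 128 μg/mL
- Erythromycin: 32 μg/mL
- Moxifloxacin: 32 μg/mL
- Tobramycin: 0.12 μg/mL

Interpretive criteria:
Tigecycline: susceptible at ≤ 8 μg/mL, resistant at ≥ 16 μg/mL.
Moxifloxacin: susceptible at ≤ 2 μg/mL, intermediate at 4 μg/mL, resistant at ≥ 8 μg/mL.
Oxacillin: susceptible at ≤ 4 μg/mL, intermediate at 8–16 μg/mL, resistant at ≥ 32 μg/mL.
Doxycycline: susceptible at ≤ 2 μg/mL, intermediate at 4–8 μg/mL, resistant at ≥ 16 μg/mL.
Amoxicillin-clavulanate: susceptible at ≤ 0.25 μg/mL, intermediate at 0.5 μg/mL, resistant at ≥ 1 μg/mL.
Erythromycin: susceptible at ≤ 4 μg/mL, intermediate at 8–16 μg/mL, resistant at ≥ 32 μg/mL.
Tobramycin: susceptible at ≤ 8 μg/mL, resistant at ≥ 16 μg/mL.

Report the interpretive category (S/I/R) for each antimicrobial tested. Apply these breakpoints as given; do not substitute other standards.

Doxycycline (0.25 μg/mL) ≤ 2 μg/mL — S
Tigecycline 64 μg/mL: ≥ 16 μg/mL — Resistant
Oxacillin: 256 μg/mL is ≥ 32 μg/mL — Resistant
Amoxicillin-clavulanate: 128 μg/mL is ≥ 1 μg/mL → Resistant
Erythromycin (32 μg/mL) ≥ 32 μg/mL — R
Moxifloxacin: 32 μg/mL is ≥ 8 μg/mL ⇒ Resistant
Tobramycin 0.12 μg/mL: ≤ 8 μg/mL → Susceptible

S, R, R, R, R, R, S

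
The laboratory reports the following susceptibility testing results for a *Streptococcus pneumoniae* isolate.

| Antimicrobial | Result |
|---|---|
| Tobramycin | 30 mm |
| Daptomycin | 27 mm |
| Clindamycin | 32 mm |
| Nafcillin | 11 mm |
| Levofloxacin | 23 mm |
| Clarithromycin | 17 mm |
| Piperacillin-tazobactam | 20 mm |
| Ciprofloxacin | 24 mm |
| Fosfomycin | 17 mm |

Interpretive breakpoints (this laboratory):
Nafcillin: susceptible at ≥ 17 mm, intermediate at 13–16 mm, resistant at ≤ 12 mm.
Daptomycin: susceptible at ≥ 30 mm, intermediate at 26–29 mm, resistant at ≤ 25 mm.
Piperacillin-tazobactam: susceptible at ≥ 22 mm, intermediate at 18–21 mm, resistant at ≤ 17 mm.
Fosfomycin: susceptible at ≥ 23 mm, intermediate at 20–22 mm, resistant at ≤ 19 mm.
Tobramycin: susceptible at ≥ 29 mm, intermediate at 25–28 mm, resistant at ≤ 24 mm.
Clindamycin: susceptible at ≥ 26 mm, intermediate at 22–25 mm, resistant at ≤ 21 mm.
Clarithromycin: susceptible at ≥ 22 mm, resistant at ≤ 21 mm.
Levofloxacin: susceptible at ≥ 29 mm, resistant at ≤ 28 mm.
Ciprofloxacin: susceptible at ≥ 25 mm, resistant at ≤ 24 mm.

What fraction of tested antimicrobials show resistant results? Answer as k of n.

Tobramycin 30 mm: ≥ 29 mm → Susceptible
Daptomycin: 27 mm is in 26–29 mm → I
Clindamycin: 32 mm is ≥ 26 mm — Susceptible
Nafcillin 11 mm: ≤ 12 mm → R
Levofloxacin 23 mm: ≤ 28 mm → R
Clarithromycin: 17 mm is ≤ 21 mm ⇒ Resistant
Piperacillin-tazobactam: 20 mm is in 18–21 mm → intermediate
Ciprofloxacin: 24 mm is ≤ 24 mm — resistant
Fosfomycin: 17 mm is ≤ 19 mm — resistant
Resistant: 5/9

5 of 9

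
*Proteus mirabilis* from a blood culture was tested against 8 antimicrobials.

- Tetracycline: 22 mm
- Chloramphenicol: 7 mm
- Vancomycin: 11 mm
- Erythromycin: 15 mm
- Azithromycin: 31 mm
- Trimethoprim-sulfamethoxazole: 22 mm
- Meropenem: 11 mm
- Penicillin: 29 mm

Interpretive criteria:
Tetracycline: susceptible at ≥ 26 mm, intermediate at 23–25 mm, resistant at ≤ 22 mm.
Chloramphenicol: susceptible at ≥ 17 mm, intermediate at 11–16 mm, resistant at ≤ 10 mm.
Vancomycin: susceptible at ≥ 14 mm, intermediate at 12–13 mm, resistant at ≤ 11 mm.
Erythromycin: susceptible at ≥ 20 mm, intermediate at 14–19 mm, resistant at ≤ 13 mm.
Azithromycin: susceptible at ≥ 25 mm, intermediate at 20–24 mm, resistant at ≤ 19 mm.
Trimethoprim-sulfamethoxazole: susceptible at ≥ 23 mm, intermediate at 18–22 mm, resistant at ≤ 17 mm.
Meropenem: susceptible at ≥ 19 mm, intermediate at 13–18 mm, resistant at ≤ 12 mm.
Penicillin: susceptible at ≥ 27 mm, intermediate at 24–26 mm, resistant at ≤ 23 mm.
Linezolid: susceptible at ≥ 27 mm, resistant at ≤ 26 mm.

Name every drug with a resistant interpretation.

Tetracycline: 22 mm is ≤ 22 mm — Resistant
Chloramphenicol: 7 mm is ≤ 10 mm — Resistant
Vancomycin (11 mm) ≤ 11 mm ⇒ Resistant
Erythromycin: 15 mm is in 14–19 mm ⇒ intermediate
Azithromycin: 31 mm is ≥ 25 mm ⇒ S
Trimethoprim-sulfamethoxazole 22 mm: in 18–22 mm → I
Meropenem: 11 mm is ≤ 12 mm — Resistant
Penicillin (29 mm) ≥ 27 mm → Susceptible

tetracycline, chloramphenicol, vancomycin, meropenem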